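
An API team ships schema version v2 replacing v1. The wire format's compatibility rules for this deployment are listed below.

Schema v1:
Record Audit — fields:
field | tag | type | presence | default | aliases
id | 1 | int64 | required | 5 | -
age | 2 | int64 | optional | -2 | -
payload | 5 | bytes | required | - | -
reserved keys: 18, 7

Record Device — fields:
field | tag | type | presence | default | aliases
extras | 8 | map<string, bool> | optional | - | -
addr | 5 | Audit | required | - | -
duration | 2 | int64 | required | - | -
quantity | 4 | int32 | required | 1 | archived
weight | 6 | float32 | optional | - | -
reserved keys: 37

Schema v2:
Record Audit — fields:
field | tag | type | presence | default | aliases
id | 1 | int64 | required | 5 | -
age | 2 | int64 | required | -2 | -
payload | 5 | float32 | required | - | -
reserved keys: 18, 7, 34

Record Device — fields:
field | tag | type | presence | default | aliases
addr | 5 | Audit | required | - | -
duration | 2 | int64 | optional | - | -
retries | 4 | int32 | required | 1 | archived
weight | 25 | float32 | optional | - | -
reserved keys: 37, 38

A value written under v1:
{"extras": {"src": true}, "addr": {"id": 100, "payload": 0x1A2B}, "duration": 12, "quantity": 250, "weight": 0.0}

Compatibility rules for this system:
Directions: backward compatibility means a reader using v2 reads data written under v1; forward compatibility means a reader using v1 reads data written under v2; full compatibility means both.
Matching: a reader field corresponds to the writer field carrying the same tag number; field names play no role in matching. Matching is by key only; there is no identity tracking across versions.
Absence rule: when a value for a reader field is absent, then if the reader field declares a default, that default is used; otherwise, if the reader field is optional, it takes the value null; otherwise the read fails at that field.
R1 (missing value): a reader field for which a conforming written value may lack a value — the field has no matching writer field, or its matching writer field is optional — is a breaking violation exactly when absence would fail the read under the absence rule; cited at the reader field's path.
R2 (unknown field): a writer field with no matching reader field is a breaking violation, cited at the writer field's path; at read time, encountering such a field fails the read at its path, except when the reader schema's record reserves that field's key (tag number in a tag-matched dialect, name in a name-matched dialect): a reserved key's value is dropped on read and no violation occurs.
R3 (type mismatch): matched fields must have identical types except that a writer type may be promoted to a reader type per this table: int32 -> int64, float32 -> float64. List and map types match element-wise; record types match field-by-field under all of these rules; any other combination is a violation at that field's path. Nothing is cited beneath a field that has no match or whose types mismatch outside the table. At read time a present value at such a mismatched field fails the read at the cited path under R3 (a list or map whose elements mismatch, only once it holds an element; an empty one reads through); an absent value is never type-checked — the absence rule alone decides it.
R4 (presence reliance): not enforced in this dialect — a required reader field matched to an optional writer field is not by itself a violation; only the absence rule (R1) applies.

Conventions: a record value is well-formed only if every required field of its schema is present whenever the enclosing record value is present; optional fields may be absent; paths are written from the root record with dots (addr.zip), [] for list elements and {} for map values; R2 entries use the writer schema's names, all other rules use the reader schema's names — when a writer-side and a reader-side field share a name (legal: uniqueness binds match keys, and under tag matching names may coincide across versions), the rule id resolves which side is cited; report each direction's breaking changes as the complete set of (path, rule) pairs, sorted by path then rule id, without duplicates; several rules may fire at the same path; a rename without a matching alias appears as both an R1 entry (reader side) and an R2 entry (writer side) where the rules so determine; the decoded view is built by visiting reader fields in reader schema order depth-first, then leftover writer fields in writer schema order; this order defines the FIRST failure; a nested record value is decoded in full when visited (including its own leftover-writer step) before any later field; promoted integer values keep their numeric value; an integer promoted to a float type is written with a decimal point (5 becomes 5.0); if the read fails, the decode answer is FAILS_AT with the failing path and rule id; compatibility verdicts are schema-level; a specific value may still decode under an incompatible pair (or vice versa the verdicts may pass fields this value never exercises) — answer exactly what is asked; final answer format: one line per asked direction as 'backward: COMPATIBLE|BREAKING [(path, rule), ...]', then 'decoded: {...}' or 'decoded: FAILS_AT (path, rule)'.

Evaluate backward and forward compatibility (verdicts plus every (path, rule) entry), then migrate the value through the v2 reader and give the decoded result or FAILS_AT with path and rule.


backward: BREAKING [(addr.payload, R3), (extras, R2), (weight, R2)]; forward: BREAKING [(addr.payload, R3), (duration, R1), (weight, R2)]; decoded: FAILS_AT (addr.payload, R3)

the writer's type comes first in each Device pair
checking backward for Device: reader v2 against writer v1:
  addr <- addr (Audit -> Audit, writer required)
  duration <- duration (int64 -> int64, writer required)
  retries <- quantity (int32 -> int32, writer required)
  no writer field matches reader weight
  extras (writer side), unknown to reader
  weight (writer side), unknown to reader
  addr.id <- addr.id (int64 -> int64, writer required)
  addr.age <- addr.age (int64 -> int64, writer optional)
  addr.payload <- addr.payload (bytes -> float32, writer required)
  R3 fires at addr.payload
  R2 fires at extras
  R2 fires at weight
  => backward: BREAKING (3)
checking forward for Device: reader v1 against writer v2:
  no writer field matches reader extras
  addr <- addr (Audit -> Audit, writer required)
  duration <- duration (int64 -> int64, writer optional)
  quantity <- retries (int32 -> int32, writer required)
  no writer field matches reader weight
  weight (writer side), unknown to reader
  addr.id <- addr.id (int64 -> int64, writer required)
  addr.age <- addr.age (int64 -> int64, writer required)
  addr.payload <- addr.payload (float32 -> bytes, writer required)
  R3 fires at addr.payload
  R1 fires at duration
  R2 fires at weight
  => forward: BREAKING (3)
migrating the Device value to v2:
  addr.id := 100
  addr.age := -2 (no value, default fills)
  read fails at addr.payload under R3
  => FAILS_AT (addr.payload, R3)


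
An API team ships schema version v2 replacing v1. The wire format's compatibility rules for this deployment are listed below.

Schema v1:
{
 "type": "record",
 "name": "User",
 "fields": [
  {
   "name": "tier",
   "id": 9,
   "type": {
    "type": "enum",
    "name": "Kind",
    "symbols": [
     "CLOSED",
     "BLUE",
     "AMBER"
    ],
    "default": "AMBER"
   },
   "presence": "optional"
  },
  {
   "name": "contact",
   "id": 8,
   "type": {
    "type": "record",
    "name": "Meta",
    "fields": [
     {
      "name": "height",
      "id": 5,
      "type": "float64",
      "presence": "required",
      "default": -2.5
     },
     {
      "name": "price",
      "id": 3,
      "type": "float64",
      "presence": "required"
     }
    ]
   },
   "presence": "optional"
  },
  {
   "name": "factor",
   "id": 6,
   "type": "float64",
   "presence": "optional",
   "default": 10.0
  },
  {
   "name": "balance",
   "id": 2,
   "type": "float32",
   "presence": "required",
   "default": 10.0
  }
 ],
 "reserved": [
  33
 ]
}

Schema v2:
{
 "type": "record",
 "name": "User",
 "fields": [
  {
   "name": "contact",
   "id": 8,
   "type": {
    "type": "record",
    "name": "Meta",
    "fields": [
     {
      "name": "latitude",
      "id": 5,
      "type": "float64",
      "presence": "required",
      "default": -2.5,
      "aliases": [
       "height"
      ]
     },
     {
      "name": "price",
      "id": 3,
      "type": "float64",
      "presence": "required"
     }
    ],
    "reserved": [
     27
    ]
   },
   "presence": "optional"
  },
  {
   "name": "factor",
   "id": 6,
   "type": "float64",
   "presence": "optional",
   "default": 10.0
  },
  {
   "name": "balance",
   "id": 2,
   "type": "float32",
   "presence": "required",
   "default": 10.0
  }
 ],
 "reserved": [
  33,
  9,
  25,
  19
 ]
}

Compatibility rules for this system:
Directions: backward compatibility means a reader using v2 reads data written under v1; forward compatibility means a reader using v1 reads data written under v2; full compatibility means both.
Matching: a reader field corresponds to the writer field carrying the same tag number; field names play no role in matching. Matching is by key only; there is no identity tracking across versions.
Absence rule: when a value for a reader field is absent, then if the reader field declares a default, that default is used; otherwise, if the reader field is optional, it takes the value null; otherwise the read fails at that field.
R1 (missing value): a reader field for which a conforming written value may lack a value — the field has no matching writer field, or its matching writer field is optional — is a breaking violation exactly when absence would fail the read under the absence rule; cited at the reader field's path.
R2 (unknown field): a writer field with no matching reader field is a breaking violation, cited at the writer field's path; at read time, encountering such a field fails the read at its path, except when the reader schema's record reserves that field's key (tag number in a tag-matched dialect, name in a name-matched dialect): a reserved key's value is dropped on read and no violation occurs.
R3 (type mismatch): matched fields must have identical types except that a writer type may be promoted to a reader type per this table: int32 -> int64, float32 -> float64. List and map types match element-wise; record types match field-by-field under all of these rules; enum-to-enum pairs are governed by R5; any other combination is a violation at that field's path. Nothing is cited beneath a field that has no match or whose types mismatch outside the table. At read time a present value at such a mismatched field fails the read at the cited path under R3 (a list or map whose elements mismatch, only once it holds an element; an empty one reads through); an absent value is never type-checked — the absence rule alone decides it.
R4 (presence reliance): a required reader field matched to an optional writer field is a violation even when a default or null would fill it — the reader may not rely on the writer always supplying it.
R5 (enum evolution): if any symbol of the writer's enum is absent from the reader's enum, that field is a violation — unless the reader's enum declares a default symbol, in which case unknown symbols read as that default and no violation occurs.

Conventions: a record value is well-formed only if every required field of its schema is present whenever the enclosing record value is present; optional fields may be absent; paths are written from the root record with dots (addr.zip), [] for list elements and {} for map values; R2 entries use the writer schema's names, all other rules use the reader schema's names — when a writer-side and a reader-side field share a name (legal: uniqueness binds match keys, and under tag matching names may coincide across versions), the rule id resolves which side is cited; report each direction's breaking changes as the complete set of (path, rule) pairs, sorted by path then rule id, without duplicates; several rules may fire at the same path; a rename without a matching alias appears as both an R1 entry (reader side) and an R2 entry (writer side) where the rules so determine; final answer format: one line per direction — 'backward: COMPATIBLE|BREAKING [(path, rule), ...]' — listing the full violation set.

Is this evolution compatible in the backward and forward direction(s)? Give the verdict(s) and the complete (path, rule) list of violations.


in User below, arrows point writer -> reader
checking backward for User: reader v2 against writer v1:
  contact <- contact (Meta -> Meta, writer optional)
  factor <- factor (float64 -> float64, writer optional)
  balance <- balance (float32 -> float32, writer required)
  writer field tier has no reader counterpart
  contact.latitude <- contact.height (float64 -> float64, writer required)
  contact.price <- contact.price (float64 -> float64, writer required)
  => backward: COMPATIBLE
checking forward for User: reader v1 against writer v2:
  no writer field matches reader tier
  contact <- contact (Meta -> Meta, writer optional)
  factor <- factor (float64 -> float64, writer optional)
  balance <- balance (float32 -> float32, writer required)
  contact.height <- contact.latitude (float64 -> float64, writer required)
  contact.price <- contact.price (float64 -> float64, writer required)
  => forward: COMPATIBLE

backward: COMPATIBLE []; forward: COMPATIBLE []


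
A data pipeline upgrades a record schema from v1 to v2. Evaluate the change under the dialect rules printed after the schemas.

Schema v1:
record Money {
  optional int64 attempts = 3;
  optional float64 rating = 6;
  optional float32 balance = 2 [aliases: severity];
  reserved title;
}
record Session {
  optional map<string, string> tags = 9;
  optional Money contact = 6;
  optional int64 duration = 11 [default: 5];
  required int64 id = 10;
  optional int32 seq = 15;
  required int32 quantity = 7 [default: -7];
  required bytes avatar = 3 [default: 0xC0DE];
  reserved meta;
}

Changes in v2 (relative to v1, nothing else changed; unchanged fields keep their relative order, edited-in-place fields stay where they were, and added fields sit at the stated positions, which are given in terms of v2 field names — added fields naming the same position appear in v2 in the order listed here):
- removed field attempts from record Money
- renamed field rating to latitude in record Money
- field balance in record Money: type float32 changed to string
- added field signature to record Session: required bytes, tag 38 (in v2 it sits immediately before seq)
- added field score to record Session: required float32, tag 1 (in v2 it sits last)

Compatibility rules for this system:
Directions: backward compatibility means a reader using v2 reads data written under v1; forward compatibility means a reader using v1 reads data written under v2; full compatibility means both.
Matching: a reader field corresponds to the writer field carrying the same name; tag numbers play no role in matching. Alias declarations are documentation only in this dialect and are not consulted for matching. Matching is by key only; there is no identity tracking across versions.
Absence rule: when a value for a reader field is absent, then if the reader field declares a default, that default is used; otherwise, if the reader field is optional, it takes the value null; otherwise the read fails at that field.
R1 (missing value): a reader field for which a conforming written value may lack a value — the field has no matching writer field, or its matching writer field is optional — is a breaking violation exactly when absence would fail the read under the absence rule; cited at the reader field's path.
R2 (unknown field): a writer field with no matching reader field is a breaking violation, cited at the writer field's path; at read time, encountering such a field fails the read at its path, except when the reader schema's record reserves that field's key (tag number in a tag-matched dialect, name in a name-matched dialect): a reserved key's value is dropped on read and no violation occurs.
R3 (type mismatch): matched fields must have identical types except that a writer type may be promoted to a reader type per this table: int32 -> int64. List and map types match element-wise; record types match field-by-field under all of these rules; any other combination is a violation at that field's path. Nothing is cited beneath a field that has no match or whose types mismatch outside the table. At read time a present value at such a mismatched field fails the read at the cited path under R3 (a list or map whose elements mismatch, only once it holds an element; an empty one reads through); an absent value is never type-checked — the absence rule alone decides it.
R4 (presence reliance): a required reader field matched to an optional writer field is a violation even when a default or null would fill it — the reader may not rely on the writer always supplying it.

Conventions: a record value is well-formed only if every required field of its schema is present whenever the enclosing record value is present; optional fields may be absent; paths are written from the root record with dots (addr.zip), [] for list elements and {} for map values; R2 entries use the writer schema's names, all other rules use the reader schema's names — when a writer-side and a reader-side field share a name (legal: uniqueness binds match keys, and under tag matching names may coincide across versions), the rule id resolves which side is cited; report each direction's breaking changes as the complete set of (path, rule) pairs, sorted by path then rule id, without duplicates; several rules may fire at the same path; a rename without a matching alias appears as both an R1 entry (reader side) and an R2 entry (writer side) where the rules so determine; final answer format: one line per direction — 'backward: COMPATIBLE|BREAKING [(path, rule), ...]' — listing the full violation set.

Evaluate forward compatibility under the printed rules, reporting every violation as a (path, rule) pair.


forward: BREAKING [(contact.balance, R3), (contact.latitude, R2), (score, R2), (signature, R2)]

arrows below run writer -> reader for Session
checking forward for Session: reader v1 against writer v2:
  map<string, string> -> map<string, string>, writer optional: tags aligns to tags
  Money -> Money, writer optional: contact aligns to contact
  int64 -> int64, writer optional: duration aligns to duration
  int64 -> int64, writer required: id aligns to id
  int32 -> int32, writer optional: seq aligns to seq
  int32 -> int32, writer required: quantity aligns to quantity
  bytes -> bytes, writer required: avatar aligns to avatar
  writer field signature has no reader counterpart
  writer field score has no reader counterpart
  contact.attempts: no writer match
  contact.rating: no writer match
  string -> float32, writer optional: contact.balance aligns to contact.balance
  writer field contact.latitude has no reader counterpart
  R3 fires at contact.balance
  R2 fires at contact.latitude
  R2 fires at score
  R2 fires at signature
  => forward: BREAKING (4)
the other Session changes do not affect what is asked:
  removed field attempts from record Money -> fires only in the backward direction of Session, which is not asked here


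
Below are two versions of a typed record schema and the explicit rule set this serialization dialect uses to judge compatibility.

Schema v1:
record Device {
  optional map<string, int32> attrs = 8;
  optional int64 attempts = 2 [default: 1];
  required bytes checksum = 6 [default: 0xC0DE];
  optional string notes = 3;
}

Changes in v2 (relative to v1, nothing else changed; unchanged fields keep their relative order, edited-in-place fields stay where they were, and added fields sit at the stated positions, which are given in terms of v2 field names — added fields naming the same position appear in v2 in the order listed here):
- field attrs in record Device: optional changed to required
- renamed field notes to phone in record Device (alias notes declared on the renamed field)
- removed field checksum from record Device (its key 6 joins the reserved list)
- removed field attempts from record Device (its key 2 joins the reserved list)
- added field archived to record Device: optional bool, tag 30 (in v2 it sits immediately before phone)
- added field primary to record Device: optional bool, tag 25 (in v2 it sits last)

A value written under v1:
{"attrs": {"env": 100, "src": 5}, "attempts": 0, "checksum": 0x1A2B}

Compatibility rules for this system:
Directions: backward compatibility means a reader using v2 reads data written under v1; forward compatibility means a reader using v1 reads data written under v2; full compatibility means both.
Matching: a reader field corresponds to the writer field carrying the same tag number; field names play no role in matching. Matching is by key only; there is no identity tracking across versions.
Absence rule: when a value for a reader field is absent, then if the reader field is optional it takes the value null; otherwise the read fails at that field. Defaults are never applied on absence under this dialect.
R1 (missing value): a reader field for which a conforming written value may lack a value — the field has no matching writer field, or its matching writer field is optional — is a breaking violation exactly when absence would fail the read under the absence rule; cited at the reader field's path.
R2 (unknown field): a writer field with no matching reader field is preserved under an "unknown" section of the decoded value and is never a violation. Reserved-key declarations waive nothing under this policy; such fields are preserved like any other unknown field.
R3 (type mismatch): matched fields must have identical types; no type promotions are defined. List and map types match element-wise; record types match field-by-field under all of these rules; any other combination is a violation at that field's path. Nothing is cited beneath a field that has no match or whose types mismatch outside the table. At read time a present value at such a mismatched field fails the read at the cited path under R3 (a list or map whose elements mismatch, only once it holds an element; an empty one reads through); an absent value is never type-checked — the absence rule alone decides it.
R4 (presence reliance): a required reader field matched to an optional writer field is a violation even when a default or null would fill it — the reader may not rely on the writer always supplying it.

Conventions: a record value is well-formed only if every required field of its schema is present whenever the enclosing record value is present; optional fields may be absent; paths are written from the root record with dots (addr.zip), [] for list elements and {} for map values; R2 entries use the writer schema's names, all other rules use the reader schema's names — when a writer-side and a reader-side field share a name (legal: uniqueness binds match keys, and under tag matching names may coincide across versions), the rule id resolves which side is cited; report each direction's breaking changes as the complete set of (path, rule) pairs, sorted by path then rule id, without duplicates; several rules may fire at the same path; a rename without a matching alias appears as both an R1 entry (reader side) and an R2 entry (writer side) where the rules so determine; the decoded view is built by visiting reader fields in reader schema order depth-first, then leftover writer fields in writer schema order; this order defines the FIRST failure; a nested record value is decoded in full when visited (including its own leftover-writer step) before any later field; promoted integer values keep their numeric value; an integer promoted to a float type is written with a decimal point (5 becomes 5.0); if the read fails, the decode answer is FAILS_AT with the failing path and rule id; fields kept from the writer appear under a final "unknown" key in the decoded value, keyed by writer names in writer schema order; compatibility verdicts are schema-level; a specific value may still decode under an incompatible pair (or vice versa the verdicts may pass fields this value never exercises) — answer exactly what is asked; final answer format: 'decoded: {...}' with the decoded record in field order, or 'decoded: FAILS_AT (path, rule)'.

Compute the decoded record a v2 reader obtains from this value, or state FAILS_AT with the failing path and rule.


decoded: {"attrs": {"env": 100, "src": 5}, "archived": null, "phone": null, "primary": null, "unknown": {"attempts": 0, "checksum": 0x1A2B}}

in Device below, arrows point writer -> reader
decoding the Device value with the v2 reader:
  attrs := {"env": 100, "src": 5}
  archived := null (not supplied -> null)
  phone := null (not supplied -> null)
  primary := null (not supplied -> null)
  writer attempts: kept under "unknown"
  writer checksum: kept under "unknown"
  => decoded: {"attrs": {"env": 100, "src": 5}, "archived": null, "phone": null, "primary": null, "unknown": {"attempts": 0, "checksum": 0x1A2B}}
diffs on Device not affecting the asked answer:
  field attrs in record Device: optional changed to required -> matters for Device compatibility verdicts, not for this value's decode


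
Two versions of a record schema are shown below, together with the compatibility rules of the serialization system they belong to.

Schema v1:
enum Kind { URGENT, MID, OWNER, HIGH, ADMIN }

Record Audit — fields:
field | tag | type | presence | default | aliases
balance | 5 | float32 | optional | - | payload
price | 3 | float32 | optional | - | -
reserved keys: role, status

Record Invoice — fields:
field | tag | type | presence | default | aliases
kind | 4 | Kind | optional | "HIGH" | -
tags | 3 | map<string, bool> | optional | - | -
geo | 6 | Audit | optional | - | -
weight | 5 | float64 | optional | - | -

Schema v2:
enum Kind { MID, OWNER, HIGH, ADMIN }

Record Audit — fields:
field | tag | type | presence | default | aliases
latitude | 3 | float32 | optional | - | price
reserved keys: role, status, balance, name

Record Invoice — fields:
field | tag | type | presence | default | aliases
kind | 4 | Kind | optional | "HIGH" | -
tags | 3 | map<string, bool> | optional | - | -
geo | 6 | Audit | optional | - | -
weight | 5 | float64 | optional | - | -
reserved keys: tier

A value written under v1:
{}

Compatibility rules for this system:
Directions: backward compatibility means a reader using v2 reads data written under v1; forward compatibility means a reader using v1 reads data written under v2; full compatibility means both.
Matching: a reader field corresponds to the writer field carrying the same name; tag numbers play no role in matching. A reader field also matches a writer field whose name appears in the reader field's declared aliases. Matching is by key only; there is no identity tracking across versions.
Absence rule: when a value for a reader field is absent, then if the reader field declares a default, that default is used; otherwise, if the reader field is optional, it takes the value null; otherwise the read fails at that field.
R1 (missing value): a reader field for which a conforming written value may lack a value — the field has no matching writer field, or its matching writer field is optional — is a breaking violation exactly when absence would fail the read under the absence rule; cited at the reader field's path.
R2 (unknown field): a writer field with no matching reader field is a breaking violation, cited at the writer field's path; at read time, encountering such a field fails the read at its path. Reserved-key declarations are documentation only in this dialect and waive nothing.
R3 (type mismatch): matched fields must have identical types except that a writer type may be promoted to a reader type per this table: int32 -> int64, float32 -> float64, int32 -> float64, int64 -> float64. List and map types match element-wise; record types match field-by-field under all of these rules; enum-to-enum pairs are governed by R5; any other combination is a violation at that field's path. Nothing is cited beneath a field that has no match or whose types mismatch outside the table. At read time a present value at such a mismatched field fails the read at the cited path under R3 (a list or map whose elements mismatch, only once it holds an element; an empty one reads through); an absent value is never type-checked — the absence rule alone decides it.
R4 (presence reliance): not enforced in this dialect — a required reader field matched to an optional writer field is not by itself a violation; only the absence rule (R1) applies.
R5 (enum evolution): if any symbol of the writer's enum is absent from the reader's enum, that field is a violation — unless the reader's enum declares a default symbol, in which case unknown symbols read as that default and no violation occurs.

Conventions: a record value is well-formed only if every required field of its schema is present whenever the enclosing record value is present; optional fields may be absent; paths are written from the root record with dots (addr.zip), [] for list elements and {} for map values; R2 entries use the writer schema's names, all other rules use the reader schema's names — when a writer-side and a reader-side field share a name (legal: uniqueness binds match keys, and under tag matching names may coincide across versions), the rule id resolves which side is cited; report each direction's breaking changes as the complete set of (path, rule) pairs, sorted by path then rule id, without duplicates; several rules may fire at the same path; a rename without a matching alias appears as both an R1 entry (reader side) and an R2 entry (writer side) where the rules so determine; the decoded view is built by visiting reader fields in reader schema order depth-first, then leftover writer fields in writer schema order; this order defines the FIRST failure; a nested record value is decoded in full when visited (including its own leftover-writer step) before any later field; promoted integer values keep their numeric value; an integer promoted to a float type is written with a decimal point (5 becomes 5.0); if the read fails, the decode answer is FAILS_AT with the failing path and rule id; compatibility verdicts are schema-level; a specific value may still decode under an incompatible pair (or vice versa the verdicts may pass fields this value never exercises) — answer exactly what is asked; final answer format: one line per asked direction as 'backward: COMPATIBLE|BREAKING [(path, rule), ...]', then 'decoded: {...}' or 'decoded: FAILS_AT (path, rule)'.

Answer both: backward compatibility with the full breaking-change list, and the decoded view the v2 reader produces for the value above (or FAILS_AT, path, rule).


backward: BREAKING [(geo.balance, R2), (kind, R5)]; decoded: {"kind": "HIGH", "tags": null, "geo": null, "weight": null}

in Invoice below, arrows point writer -> reader
backward pass over Invoice, reader schema v2, writer schema v1:
  kind: paired with writer kind (Kind -> Kind; writer optional)
  tags: paired with writer tags (map<string, bool> -> map<string, bool>; writer optional)
  geo: paired with writer geo (Audit -> Audit; writer optional)
  weight: paired with writer weight (float64 -> float64; writer optional)
  geo.latitude: paired with writer geo.price (float32 -> float32; writer optional)
  leftover writer field: geo.balance
  violation R2 at geo.balance
  violation R5 at kind
  => 2 violation(s): backward is BREAKING for Invoice
decode (reader v2):
  kind := "HIGH" (missing; default applied)
  tags := null (missing; optional => null)
  geo := null (missing; optional => null)
  weight := null (missing; optional => null)
  => decoded: {"kind": "HIGH", "tags": null, "geo": null, "weight": null}
diffs on Invoice not affecting the asked answer:
  renamed field price to latitude in record Audit (alias price declared on the renamed field) -> affects forward compatibility only, which is not asked


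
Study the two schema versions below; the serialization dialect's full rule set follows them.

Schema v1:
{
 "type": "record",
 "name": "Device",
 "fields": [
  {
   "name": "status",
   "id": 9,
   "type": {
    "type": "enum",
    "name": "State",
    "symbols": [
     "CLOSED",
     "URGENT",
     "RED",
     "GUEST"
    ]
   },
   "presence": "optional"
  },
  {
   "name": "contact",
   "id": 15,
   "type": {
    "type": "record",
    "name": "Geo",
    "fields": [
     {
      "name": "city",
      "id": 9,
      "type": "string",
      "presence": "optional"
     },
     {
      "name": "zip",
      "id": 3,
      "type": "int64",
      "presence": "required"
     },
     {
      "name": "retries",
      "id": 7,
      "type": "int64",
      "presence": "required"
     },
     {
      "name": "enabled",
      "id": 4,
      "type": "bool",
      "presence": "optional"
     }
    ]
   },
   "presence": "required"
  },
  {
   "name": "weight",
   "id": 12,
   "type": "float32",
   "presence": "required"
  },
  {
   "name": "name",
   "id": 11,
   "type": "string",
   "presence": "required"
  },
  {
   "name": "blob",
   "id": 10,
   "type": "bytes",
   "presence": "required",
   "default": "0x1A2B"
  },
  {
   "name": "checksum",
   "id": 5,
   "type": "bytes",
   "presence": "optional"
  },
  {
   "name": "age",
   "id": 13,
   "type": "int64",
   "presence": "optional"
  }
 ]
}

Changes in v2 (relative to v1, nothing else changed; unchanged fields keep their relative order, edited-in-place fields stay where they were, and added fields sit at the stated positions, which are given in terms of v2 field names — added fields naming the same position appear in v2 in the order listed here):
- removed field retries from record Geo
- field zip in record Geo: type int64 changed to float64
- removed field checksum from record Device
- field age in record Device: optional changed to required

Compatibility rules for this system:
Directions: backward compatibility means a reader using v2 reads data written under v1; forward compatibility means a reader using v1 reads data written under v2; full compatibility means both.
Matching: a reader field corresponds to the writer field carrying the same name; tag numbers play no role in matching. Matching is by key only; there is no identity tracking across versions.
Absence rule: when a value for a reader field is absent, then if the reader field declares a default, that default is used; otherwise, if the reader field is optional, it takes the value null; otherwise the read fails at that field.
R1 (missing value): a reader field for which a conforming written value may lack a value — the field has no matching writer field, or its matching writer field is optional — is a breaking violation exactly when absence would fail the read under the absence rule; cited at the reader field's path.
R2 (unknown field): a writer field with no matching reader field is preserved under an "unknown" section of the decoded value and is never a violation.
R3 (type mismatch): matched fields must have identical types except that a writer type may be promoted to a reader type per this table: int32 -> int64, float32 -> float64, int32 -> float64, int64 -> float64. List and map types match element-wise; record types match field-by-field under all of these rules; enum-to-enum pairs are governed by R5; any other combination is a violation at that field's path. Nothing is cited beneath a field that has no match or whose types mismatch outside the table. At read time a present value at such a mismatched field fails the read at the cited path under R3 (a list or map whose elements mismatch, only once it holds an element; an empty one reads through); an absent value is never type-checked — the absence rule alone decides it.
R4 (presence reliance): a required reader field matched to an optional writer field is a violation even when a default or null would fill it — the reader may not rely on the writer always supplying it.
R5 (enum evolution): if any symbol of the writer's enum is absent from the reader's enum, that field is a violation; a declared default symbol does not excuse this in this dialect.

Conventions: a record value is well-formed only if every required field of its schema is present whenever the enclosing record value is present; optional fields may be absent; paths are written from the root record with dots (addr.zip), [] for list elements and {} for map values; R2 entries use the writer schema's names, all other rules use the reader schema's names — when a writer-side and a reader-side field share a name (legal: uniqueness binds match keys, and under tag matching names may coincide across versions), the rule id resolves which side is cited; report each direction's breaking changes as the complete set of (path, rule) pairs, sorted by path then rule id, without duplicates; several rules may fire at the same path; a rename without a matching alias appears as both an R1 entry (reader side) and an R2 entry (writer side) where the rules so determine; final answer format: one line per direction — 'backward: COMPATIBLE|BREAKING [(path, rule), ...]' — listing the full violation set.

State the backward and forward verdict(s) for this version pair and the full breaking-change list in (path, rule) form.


backward: BREAKING [(age, R1), (age, R4)]; forward: BREAKING [(contact.retries, R1), (contact.zip, R3)]

the writer's type comes first in each Device pair
backward analysis of Device with v2 as reader and v1 as writer:
  status: paired with writer status (State -> State; writer optional)
  contact: paired with writer contact (Geo -> Geo; writer required)
  weight: paired with writer weight (float32 -> float32; writer required)
  name: paired with writer name (string -> string; writer required)
  blob: paired with writer blob (bytes -> bytes; writer required)
  age: paired with writer age (int64 -> int64; writer optional)
  writer checksum: unknown to reader
  contact.city: paired with writer contact.city (string -> string; writer optional)
  contact.zip: paired with writer contact.zip (int64 -> float64; writer required)
  contact.enabled: paired with writer contact.enabled (bool -> bool; writer optional)
  writer contact.retries: unknown to reader
  breaking: (age, R1)
  breaking: (age, R4)
  => backward verdict for Device: BREAKING, 2 violation(s)
forward analysis of Device with v1 as reader and v2 as writer:
  status: paired with writer status (State -> State; writer optional)
  contact: paired with writer contact (Geo -> Geo; writer required)
  weight: paired with writer weight (float32 -> float32; writer required)
  name: paired with writer name (string -> string; writer required)
  blob: paired with writer blob (bytes -> bytes; writer required)
  no writer field matches reader checksum
  age: paired with writer age (int64 -> int64; writer required)
  contact.city: paired with writer contact.city (string -> string; writer optional)
  contact.zip: paired with writer contact.zip (float64 -> int64; writer required)
  no writer field matches reader contact.retries
  contact.enabled: paired with writer contact.enabled (bool -> bool; writer optional)
  breaking: (contact.retries, R1)
  breaking: (contact.zip, R3)
  => forward verdict for Device: BREAKING, 2 violation(s)


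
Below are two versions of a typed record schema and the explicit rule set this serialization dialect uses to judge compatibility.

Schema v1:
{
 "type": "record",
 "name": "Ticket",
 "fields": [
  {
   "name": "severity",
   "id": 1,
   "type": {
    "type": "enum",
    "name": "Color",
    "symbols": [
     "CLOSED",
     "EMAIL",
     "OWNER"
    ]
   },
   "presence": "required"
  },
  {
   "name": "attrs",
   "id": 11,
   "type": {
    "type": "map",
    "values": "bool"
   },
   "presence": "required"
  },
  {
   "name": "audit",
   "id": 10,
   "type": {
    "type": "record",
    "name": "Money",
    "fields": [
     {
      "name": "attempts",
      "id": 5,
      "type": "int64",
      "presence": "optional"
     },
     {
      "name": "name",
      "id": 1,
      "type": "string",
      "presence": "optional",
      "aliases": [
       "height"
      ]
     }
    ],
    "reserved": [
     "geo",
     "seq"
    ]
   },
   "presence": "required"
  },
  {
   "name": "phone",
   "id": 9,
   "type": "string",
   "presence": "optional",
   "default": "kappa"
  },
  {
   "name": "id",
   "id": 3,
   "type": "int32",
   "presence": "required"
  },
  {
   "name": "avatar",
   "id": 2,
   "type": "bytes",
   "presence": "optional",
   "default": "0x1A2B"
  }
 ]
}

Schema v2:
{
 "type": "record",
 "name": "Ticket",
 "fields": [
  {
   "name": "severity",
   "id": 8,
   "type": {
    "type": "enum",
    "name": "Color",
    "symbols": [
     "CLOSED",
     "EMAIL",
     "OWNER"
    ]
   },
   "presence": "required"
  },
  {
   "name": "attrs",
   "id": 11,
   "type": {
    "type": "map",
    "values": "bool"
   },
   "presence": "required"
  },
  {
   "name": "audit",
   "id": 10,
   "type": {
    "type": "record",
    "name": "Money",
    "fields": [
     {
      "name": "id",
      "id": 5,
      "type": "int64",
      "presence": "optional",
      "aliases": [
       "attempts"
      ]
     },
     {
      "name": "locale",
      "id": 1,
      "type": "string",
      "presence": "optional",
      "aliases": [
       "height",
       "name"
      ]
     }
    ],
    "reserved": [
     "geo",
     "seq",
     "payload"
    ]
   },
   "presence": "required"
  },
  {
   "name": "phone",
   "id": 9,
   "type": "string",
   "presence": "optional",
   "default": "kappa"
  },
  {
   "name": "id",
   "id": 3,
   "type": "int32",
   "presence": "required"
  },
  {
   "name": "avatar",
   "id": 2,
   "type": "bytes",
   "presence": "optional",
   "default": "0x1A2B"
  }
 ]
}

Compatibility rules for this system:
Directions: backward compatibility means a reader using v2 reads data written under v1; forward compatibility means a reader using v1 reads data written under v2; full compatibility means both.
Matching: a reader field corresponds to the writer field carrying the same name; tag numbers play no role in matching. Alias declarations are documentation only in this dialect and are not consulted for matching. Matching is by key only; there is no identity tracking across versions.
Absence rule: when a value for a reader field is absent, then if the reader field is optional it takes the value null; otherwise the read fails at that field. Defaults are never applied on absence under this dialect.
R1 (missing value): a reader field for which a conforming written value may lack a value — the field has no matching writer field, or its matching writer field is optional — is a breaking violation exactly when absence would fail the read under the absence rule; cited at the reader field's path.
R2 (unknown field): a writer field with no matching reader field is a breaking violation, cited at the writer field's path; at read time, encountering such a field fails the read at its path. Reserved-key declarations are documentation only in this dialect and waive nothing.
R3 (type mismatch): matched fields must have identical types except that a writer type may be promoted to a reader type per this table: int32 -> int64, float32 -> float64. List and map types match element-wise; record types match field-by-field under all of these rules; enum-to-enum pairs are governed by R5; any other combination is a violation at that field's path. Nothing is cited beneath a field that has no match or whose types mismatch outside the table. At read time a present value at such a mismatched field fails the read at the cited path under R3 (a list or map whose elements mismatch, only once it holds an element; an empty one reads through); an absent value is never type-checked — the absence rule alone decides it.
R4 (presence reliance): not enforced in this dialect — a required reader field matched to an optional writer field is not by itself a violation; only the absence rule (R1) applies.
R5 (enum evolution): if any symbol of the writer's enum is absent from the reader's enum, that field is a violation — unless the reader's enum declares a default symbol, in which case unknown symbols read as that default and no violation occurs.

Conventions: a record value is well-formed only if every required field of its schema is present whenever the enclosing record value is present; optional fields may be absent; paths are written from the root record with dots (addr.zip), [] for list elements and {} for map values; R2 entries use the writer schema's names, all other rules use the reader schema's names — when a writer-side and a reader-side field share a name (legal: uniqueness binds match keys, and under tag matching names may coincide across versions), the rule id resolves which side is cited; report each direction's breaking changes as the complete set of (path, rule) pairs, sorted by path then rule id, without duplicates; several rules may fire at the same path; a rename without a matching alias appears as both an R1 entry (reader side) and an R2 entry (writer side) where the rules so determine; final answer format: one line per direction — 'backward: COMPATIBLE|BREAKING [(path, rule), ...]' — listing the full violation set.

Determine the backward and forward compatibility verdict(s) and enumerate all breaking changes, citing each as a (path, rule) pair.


backward: BREAKING [(audit.attempts, R2), (audit.name, R2)]; forward: BREAKING [(audit.id, R2), (audit.locale, R2)]

the writer's type comes first in each Ticket pair
backward for Ticket (reader v2, writer v1):
  severity <- severity (Color -> Color, writer required)
  attrs <- attrs (map<string, bool> -> map<string, bool>, writer required)
  audit <- audit (Money -> Money, writer required)
  phone <- phone (string -> string, writer optional)
  id <- id (int32 -> int32, writer required)
  avatar <- avatar (bytes -> bytes, writer optional)
  audit.id: no writer match
  audit.locale: no writer match
  writer audit.attempts: unknown to reader
  writer audit.name: unknown to reader
  R2 fires at audit.attempts
  R2 fires at audit.name
  => backward: BREAKING (2)
forward for Ticket (reader v1, writer v2):
  severity <- severity (Color -> Color, writer required)
  attrs <- attrs (map<string, bool> -> map<string, bool>, writer required)
  audit <- audit (Money -> Money, writer required)
  phone <- phone (string -> string, writer optional)
  id <- id (int32 -> int32, writer required)
  avatar <- avatar (bytes -> bytes, writer optional)
  audit.attempts: no writer match
  audit.name: no writer match
  writer audit.id: unknown to reader
  writer audit.locale: unknown to reader
  R2 fires at audit.id
  R2 fires at audit.locale
  => forward: BREAKING (2)
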